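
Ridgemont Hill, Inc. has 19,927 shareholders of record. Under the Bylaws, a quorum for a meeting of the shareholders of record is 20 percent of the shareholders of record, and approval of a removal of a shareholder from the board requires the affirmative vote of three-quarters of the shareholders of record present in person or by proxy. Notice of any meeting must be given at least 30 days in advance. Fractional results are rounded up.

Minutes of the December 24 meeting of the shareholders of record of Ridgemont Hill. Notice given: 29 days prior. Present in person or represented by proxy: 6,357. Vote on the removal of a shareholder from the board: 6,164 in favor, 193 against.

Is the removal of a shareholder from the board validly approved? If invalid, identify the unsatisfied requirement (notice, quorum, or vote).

Invalid — notice requirement not satisfied.

Notice: 29 days given; 30 required. Not satisfied.
Quorum: 20% of 19,927 = 3,985.40, rounded up to 3,986; 6,357 present. Satisfied.
Vote: requires three-fourths of those present (6,357); 3/4 of 6357 = 4767.75, rounded up to 4768, so 4,768 needed; 6,164 in favor. Satisfied.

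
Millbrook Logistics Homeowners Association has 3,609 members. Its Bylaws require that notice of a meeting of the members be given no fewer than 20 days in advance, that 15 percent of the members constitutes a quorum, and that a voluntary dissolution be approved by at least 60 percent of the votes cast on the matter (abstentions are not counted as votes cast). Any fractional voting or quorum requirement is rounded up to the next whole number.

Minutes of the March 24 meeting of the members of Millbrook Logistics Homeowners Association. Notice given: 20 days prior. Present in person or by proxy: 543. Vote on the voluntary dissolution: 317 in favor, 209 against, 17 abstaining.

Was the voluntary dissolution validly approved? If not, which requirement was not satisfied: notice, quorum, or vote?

Notice: 20 days given; 20 required. Satisfied.
Quorum: 15% of 3,609 = 541.35, rounded up to 542; 543 present. Satisfied.
Vote: requires three-fifths of the votes cast (543 − 17 abstaining = 526); 3/5 of 526 = 315.60, rounded up to 316, so 316 needed; 317 in favor. Satisfied.

Valid — all requirements satisfied.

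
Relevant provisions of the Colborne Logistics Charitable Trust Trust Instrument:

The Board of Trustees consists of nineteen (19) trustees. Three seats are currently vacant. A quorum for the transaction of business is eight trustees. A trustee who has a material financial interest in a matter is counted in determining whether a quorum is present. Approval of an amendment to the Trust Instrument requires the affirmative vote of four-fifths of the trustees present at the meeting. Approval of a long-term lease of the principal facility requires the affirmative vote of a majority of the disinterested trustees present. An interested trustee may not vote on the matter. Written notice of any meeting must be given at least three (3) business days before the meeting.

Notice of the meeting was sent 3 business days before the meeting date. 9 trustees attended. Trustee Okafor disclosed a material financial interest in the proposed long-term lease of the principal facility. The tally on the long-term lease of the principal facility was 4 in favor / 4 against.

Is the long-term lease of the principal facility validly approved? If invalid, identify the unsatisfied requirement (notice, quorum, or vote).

Notice: 3 business days given; 3 required (3 ≥ 3). Satisfied.
Quorum: 9 present (interested trustees count toward quorum); quorum is 8. Satisfied.
Vote: the long-term lease of the principal facility requires a majority of the disinterested trustees present (9 − 1 = 8). A majority of 8 is 5, so 5 affirmative votes are needed; 4 voted in favor. Not satisfied.

Invalid — vote requirement not satisfied.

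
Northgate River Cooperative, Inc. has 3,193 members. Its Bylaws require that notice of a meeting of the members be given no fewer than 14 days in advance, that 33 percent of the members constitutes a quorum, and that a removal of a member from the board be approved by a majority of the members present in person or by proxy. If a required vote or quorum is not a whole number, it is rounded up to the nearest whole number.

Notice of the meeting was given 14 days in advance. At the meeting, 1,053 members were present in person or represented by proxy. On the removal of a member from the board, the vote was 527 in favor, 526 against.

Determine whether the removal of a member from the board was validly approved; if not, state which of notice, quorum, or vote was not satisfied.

Notice: 14 days given; 14 required. Satisfied.
Quorum: 33% of 3,193 = 1,053.69, rounded up to 1,054; 1,053 present. Not satisfied.
Vote: requires a majority of those present (1,053); a majority of 1053 is 527, so 527 needed; 527 in favor. Satisfied.

Invalid — quorum requirement not satisfied.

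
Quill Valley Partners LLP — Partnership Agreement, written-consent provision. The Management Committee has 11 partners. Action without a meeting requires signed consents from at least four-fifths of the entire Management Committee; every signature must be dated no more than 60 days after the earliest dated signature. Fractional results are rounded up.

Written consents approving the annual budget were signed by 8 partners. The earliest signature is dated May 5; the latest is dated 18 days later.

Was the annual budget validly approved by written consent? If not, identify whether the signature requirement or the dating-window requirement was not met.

Not effective — insufficient signatures.

Signatures required: at least four-fifths of 11 — 4/5 of 11 = 8.80, rounded up to 9, so 9 needed; 8 signed. Insufficient.
Dating window: the latest signature is 18 days after the earliest; the limit is 60 days. Within the window.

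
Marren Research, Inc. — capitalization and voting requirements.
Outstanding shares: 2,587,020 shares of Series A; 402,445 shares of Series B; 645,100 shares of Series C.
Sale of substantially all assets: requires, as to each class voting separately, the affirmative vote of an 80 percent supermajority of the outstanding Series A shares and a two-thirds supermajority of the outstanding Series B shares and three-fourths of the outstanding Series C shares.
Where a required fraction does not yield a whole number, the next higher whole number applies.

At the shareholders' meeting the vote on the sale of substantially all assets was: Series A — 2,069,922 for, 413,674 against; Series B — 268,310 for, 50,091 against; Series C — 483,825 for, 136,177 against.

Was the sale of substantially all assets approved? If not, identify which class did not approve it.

Series A: 4/5 of 2587020 = 2069616; 2,069,616 required, 2,069,922 in favor — approved.
Series B: 2/3 of 402445 = 268296.67, rounded up to 268297; 268,297 required, 268,310 in favor — approved.
Series C: 3/4 of 645100 = 483825; 483,825 required, 483,825 in favor — approved.

Approved — every class gave the required vote.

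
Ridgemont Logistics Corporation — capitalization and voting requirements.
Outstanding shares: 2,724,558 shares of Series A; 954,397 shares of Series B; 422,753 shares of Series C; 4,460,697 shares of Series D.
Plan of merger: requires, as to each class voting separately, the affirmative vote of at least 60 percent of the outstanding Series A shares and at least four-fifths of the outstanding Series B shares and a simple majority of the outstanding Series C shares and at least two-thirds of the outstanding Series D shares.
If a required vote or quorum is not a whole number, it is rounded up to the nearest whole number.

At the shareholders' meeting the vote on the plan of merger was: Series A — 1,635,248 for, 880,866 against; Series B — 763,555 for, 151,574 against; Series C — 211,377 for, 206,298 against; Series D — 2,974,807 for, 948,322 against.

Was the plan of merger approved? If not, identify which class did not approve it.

Series A: 3/5 of 2724558 = 1634734.80, rounded up to 1634735; 1,634,735 required, 1,635,248 in favor — approved.
Series B: 4/5 of 954397 = 763517.60, rounded up to 763518; 763,518 required, 763,555 in favor — approved.
Series C: a majority of 422753 is 211377; 211,377 required, 211,377 in favor — approved.
Series D: 2/3 of 4460697 = 2973798; 2,973,798 required, 2,974,807 in favor — approved.

Approved — every class gave the required vote.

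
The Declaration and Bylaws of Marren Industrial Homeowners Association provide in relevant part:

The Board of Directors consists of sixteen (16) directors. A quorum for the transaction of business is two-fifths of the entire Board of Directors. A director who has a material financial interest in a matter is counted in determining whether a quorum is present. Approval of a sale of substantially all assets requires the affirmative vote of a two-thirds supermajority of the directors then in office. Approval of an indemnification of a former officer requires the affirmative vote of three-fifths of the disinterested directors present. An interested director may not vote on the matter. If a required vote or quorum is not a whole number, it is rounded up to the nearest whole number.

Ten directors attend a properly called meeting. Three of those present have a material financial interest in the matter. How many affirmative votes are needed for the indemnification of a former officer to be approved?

5

The indemnification of a former officer requires three-fifths of the disinterested directors present (10 − 3 = 7).
3/5 of 7 = 4.20, rounded up to 5.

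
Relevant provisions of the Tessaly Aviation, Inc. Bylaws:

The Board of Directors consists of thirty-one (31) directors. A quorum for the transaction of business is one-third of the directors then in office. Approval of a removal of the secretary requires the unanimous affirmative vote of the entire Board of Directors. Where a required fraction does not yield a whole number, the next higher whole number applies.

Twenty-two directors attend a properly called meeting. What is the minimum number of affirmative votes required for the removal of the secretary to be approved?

The removal of the secretary requires the unanimous vote of the entire Board of Directors (31).
Unanimous means all 31.
(Only 22 can vote, so the removal of the secretary cannot pass at this meeting, but the required vote is still 31.)

31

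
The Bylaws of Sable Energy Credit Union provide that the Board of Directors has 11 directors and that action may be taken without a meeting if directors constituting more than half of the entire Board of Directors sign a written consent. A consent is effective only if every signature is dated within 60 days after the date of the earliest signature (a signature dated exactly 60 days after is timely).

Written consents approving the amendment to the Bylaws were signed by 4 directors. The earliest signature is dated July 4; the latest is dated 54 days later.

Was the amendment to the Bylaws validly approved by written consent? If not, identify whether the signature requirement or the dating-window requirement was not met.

Not effective — insufficient signatures.

Signatures required: more than half of 11 — a majority of 11 is 6, so 6 needed; 4 signed. Insufficient.
Dating window: the latest signature is 54 days after the earliest; the limit is 60 days. Within the window.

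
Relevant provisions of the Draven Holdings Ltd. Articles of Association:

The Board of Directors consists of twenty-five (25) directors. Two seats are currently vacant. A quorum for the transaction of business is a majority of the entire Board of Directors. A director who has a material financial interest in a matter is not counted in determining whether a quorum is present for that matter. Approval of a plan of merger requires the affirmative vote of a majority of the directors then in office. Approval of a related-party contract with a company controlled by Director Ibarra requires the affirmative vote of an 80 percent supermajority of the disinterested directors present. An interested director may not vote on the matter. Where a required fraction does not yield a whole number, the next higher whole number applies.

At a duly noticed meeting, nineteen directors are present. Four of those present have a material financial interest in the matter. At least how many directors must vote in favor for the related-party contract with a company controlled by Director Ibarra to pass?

The related-party contract with a company controlled by Director Ibarra requires four-fifths of the disinterested directors present (19 − 4 = 15).
4/5 of 15 = 12.

12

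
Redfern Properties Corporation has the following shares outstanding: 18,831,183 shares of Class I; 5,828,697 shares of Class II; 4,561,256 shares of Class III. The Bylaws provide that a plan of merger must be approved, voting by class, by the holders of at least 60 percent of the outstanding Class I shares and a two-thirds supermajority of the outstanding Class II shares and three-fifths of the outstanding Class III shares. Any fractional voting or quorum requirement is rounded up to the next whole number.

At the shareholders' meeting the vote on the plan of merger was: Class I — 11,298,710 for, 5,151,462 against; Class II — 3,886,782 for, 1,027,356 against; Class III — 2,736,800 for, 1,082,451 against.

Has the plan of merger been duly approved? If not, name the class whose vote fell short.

Class I: 3/5 of 18831183 = 11298709.80, rounded up to 11298710; 11,298,710 required, 11,298,710 in favor — approved.
Class II: 2/3 of 5828697 = 3885798; 3,885,798 required, 3,886,782 in favor — approved.
Class III: 3/5 of 4561256 = 2736753.60, rounded up to 2736754; 2,736,754 required, 2,736,800 in favor — approved.

Approved — every class gave the required vote.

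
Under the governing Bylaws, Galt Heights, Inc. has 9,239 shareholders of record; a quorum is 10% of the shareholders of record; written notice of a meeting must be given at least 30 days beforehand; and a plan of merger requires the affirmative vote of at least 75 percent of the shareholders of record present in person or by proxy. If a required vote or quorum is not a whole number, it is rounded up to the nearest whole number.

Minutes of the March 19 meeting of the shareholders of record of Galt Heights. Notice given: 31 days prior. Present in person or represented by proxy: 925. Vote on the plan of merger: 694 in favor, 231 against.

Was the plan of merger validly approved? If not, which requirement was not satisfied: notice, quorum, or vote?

Notice: 31 days given; 30 required. Satisfied.
Quorum: 10% of 9,239 = 923.90, rounded up to 924; 925 present. Satisfied.
Vote: requires three-fourths of those present (925); 3/4 of 925 = 693.75, rounded up to 694, so 694 needed; 694 in favor. Satisfied.

Valid — all requirements satisfied.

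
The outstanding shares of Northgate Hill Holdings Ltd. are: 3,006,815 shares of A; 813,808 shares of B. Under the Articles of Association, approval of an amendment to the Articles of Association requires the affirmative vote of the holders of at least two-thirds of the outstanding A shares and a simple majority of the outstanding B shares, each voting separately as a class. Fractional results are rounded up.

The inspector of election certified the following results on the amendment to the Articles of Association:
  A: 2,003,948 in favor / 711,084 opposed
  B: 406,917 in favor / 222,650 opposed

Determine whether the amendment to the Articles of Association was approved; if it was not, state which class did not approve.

Not approved — the A shares did not give the required vote.

A: 2/3 of 3006815 = 2004543.33, rounded up to 2004544; 2,004,544 required, 2,003,948 in favor — not approved.
B: a majority of 813808 is 406905; 406,905 required, 406,917 in favor — approved.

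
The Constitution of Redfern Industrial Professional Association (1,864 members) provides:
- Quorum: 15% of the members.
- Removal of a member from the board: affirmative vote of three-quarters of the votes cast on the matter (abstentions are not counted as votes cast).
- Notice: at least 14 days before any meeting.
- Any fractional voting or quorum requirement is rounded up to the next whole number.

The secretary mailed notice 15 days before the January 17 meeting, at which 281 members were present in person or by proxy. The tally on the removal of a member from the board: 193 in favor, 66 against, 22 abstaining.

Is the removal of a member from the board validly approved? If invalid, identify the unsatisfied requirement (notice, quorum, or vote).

Invalid — vote requirement not satisfied.

Notice: 15 days given; 14 required. Satisfied.
Quorum: 15% of 1,864 = 279.60, rounded up to 280; 281 present. Satisfied.
Vote: requires three-fourths of the votes cast (281 − 22 abstaining = 259); 3/4 of 259 = 194.25, rounded up to 195, so 195 needed; 193 in favor. Not satisfied.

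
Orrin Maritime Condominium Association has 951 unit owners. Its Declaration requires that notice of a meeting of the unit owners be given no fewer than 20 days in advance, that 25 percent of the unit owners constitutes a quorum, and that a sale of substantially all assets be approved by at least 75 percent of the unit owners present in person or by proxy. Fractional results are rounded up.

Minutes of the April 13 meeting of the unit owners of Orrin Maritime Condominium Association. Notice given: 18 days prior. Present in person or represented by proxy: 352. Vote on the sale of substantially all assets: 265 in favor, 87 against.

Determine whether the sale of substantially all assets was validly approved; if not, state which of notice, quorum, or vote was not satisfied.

Notice: 18 days given; 20 required. Not satisfied.
Quorum: 25% of 951 = 237.75, rounded up to 238; 352 present. Satisfied.
Vote: requires three-fourths of those present (352); 3/4 of 352 = 264, so 264 needed; 265 in favor. Satisfied.

Invalid — notice requirement not satisfied.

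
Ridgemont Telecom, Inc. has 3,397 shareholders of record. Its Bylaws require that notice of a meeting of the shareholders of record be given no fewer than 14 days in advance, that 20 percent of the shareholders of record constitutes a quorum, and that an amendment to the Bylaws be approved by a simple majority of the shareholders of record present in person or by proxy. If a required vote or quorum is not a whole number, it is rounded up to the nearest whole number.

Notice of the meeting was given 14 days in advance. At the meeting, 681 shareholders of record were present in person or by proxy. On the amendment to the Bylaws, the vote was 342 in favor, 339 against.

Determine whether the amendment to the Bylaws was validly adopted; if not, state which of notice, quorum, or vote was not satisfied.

Notice: 14 days given; 14 required. Satisfied.
Quorum: 20% of 3,397 = 679.40, rounded up to 680; 681 present. Satisfied.
Vote: requires a majority of those present (681); a majority of 681 is 341, so 341 needed; 342 in favor. Satisfied.

Valid — all requirements satisfied.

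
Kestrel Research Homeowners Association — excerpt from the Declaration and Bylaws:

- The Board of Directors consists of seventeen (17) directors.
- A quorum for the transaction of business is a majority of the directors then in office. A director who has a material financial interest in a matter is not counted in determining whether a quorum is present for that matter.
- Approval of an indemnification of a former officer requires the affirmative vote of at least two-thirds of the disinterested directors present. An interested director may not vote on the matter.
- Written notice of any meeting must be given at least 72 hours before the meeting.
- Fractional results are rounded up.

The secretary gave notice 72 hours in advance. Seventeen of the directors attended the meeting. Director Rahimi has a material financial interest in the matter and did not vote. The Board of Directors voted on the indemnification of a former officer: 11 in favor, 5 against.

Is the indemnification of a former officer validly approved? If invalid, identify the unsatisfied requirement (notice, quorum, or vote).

Valid — all requirements satisfied.

Notice: 72 hours given; 72 required (72 ≥ 72). Satisfied.
Quorum: 17 present, but the 1 interested director does not count, leaving 16. Quorum is 9. Satisfied.
Vote: the indemnification of a former officer requires two-thirds of the disinterested directors present (17 − 1 = 16). 2/3 of 16 = 10.67, rounded up to 11, so 11 affirmative votes are needed; 11 voted in favor. Satisfied.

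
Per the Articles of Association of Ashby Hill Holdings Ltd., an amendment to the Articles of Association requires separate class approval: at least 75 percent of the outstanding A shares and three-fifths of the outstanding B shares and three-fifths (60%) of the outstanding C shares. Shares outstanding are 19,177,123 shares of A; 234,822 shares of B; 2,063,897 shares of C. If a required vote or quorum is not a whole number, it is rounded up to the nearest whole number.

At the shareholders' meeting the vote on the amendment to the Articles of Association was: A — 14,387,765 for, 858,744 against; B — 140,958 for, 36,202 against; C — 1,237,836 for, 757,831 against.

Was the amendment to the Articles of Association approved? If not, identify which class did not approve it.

Not approved — the C shares did not give the required vote.

A: 3/4 of 19177123 = 14382842.25, rounded up to 14382843; 14,382,843 required, 14,387,765 in favor — approved.
B: 3/5 of 234822 = 140893.20, rounded up to 140894; 140,894 required, 140,958 in favor — approved.
C: 3/5 of 2063897 = 1238338.20, rounded up to 1238339; 1,238,339 required, 1,237,836 in favor — not approved.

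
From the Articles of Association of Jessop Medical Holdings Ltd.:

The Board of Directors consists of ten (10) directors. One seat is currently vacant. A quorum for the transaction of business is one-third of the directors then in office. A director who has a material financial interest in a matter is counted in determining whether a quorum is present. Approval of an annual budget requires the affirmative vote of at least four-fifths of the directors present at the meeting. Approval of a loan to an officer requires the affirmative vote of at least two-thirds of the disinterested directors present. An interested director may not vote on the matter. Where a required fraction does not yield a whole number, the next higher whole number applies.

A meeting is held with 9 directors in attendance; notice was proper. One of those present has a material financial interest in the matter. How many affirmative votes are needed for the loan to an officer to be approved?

The loan to an officer requires two-thirds of the disinterested directors present (9 − 1 = 8).
2/3 of 8 = 5.33, rounded up to 6.

6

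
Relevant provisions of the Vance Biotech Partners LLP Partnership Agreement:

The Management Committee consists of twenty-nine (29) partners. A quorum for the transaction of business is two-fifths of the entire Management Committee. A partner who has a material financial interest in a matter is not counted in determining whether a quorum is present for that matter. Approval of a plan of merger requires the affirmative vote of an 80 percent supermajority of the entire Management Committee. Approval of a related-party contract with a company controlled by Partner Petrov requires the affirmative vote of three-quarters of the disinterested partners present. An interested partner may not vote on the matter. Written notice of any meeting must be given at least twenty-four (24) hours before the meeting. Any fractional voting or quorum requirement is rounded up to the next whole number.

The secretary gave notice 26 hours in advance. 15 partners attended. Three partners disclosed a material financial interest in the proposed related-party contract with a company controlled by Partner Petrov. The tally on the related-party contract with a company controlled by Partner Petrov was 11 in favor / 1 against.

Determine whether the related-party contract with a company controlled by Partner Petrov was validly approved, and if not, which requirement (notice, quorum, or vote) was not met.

Valid — all requirements satisfied.

Notice: 26 hours given; 24 required (26 ≥ 24). Satisfied.
Quorum: 15 present, but the 3 interested partners do not count, leaving 12. Quorum is 12. Satisfied.
Vote: the related-party contract with a company controlled by Partner Petrov requires three-fourths of the disinterested partners present (15 − 3 = 12). 3/4 of 12 = 9, so 9 affirmative votes are needed; 11 voted in favor. Satisfied.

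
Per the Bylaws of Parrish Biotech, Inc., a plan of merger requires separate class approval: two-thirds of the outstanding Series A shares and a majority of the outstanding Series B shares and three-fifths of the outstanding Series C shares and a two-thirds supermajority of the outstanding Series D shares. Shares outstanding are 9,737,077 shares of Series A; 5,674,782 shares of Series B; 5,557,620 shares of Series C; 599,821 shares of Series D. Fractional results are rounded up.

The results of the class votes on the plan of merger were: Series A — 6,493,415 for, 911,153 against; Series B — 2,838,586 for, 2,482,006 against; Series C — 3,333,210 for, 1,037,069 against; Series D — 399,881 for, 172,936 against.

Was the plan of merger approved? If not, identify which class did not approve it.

Not approved — the Series C shares did not give the required vote.

Series A: 2/3 of 9737077 = 6491384.67, rounded up to 6491385; 6,491,385 required, 6,493,415 in favor — approved.
Series B: a majority of 5674782 is 2837392; 2,837,392 required, 2,838,586 in favor — approved.
Series C: 3/5 of 5557620 = 3334572; 3,334,572 required, 3,333,210 in favor — not approved.
Series D: 2/3 of 599821 = 399880.67, rounded up to 399881; 399,881 required, 399,881 in favor — approved.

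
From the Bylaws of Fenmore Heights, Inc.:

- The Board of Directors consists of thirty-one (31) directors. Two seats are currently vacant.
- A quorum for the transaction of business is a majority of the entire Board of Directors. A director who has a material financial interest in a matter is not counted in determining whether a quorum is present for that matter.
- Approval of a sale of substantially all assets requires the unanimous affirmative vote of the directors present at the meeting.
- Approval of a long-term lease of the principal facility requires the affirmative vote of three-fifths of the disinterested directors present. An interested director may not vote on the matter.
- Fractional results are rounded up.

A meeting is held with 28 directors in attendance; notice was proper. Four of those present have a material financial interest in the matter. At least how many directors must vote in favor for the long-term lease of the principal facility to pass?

15

The long-term lease of the principal facility requires three-fifths of the disinterested directors present (28 − 4 = 24).
3/5 of 24 = 14.40, rounded up to 15.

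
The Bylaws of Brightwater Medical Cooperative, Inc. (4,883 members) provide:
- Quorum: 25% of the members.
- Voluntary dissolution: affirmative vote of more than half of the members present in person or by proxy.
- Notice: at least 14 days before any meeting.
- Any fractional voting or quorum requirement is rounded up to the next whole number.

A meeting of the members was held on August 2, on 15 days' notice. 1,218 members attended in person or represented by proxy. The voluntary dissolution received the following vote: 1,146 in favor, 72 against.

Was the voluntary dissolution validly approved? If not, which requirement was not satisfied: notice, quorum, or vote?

Notice: 15 days given; 14 required. Satisfied.
Quorum: 25% of 4,883 = 1,220.75, rounded up to 1,221; 1,218 present. Not satisfied.
Vote: requires a majority of those present (1,218); a majority of 1218 is 610, so 610 needed; 1,146 in favor. Satisfied.

Invalid — quorum requirement not satisfied.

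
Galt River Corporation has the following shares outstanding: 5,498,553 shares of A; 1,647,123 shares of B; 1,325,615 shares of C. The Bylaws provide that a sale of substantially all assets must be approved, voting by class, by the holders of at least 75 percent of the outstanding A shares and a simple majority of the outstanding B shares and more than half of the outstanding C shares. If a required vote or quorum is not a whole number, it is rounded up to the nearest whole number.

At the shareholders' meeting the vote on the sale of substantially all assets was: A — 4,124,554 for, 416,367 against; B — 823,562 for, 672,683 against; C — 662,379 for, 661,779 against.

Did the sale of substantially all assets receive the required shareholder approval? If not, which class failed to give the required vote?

A: 3/4 of 5498553 = 4123914.75, rounded up to 4123915; 4,123,915 required, 4,124,554 in favor — approved.
B: a majority of 1647123 is 823562; 823,562 required, 823,562 in favor — approved.
C: a majority of 1325615 is 662808; 662,808 required, 662,379 in favor — not approved.

Not approved — the C shares did not give the required vote.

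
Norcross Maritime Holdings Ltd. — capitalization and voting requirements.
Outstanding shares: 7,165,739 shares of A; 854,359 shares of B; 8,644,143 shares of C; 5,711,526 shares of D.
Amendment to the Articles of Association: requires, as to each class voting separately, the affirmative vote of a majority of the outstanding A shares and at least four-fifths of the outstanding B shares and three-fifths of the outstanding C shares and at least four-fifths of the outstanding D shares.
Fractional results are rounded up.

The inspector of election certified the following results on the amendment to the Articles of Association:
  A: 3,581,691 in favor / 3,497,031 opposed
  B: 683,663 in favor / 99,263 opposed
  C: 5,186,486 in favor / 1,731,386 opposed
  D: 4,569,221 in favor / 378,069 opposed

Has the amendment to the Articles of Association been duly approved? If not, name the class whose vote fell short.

A: a majority of 7165739 is 3582870; 3,582,870 required, 3,581,691 in favor — not approved.
B: 4/5 of 854359 = 683487.20, rounded up to 683488; 683,488 required, 683,663 in favor — approved.
C: 3/5 of 8644143 = 5186485.80, rounded up to 5186486; 5,186,486 required, 5,186,486 in favor — approved.
D: 4/5 of 5711526 = 4569220.80, rounded up to 4569221; 4,569,221 required, 4,569,221 in favor — approved.

Not approved — the A shares did not give the required vote.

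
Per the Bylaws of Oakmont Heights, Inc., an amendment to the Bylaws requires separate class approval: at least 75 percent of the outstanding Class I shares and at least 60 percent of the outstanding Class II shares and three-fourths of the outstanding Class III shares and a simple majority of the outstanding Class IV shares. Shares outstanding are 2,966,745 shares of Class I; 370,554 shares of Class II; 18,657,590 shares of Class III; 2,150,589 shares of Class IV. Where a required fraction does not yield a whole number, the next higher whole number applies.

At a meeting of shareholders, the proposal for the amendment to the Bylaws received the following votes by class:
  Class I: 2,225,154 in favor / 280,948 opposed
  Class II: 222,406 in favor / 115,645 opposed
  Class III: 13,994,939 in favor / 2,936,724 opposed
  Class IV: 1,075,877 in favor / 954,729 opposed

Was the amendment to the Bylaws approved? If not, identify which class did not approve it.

Approved — every class gave the required vote.

Class I: 3/4 of 2966745 = 2225058.75, rounded up to 2225059; 2,225,059 required, 2,225,154 in favor — approved.
Class II: 3/5 of 370554 = 222332.40, rounded up to 222333; 222,333 required, 222,406 in favor — approved.
Class III: 3/4 of 18657590 = 13993192.50, rounded up to 13993193; 13,993,193 required, 13,994,939 in favor — approved.
Class IV: a majority of 2150589 is 1075295; 1,075,295 required, 1,075,877 in favor — approved.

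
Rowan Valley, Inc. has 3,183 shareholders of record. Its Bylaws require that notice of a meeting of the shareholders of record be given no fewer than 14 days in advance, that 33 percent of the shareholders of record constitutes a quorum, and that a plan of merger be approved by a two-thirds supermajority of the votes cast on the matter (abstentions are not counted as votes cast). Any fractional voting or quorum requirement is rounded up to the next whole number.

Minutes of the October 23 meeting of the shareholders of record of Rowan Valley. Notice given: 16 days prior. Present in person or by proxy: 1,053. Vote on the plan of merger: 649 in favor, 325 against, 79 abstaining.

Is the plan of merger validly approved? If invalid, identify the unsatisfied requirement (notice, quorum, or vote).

Invalid — vote requirement not satisfied.

Notice: 16 days given; 14 required. Satisfied.
Quorum: 33% of 3,183 = 1,050.39, rounded up to 1,051; 1,053 present. Satisfied.
Vote: requires two-thirds of the votes cast (1,053 − 79 abstaining = 974); 2/3 of 974 = 649.33, rounded up to 650, so 650 needed; 649 in favor. Not satisfied.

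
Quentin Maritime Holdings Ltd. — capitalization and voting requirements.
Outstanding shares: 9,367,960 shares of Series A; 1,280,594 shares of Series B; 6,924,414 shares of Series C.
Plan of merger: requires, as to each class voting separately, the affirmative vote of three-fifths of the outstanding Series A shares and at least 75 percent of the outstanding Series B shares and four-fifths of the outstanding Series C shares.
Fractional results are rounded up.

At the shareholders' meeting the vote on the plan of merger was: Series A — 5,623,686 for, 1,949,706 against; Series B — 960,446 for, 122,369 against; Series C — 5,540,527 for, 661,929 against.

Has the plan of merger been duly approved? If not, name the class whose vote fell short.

Series A: 3/5 of 9367960 = 5620776; 5,620,776 required, 5,623,686 in favor — approved.
Series B: 3/4 of 1280594 = 960445.50, rounded up to 960446; 960,446 required, 960,446 in favor — approved.
Series C: 4/5 of 6924414 = 5539531.20, rounded up to 5539532; 5,539,532 required, 5,540,527 in favor — approved.

Approved — every class gave the required vote.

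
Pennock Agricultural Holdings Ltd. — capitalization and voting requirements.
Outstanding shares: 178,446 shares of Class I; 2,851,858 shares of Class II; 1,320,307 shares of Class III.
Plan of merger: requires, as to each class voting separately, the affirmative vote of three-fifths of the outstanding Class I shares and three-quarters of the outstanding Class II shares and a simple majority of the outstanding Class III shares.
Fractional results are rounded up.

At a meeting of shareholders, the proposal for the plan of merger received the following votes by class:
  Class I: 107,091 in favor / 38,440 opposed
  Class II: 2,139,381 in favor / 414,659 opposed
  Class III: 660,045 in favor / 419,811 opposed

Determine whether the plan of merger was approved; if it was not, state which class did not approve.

Class I: 3/5 of 178446 = 107067.60, rounded up to 107068; 107,068 required, 107,091 in favor — approved.
Class II: 3/4 of 2851858 = 2138893.50, rounded up to 2138894; 2,138,894 required, 2,139,381 in favor — approved.
Class III: a majority of 1320307 is 660154; 660,154 required, 660,045 in favor — not approved.

Not approved — the Class III shares did not give the required vote.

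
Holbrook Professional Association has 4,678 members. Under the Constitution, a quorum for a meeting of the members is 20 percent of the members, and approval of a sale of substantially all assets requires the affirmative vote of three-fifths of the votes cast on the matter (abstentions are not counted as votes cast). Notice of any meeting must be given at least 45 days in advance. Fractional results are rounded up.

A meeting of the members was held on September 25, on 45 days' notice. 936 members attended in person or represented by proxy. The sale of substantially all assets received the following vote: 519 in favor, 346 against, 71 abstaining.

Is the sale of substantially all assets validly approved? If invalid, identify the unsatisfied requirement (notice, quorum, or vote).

Valid — all requirements satisfied.

Notice: 45 days given; 45 required. Satisfied.
Quorum: 20% of 4,678 = 935.60, rounded up to 936; 936 present. Satisfied.
Vote: requires three-fifths of the votes cast (936 − 71 abstaining = 865); 3/5 of 865 = 519, so 519 needed; 519 in favor. Satisfied.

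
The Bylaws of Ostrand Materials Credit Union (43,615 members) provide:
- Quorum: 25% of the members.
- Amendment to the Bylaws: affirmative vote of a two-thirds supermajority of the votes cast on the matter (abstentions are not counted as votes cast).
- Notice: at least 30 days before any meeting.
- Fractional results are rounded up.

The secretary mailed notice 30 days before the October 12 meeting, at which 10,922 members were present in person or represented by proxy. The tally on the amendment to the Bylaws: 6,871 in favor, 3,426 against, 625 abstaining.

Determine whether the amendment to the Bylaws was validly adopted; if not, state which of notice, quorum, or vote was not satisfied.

Valid — all requirements satisfied.

Notice: 30 days given; 30 required. Satisfied.
Quorum: 25% of 43,615 = 10,903.75, rounded up to 10,904; 10,922 present. Satisfied.
Vote: requires two-thirds of the votes cast (10,922 − 625 abstaining = 10,297); 2/3 of 10297 = 6864.67, rounded up to 6865, so 6,865 needed; 6,871 in favor. Satisfied.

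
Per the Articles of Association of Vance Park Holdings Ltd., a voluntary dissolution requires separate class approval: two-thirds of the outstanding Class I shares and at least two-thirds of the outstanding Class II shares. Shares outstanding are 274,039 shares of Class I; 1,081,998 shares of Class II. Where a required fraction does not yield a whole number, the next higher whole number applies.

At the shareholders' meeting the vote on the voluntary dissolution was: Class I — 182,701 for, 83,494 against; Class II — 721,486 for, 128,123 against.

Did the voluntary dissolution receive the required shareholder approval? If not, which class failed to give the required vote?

Approved — every class gave the required vote.

Class I: 2/3 of 274039 = 182692.67, rounded up to 182693; 182,693 required, 182,701 in favor — approved.
Class II: 2/3 of 1081998 = 721332; 721,332 required, 721,486 in favor — approved.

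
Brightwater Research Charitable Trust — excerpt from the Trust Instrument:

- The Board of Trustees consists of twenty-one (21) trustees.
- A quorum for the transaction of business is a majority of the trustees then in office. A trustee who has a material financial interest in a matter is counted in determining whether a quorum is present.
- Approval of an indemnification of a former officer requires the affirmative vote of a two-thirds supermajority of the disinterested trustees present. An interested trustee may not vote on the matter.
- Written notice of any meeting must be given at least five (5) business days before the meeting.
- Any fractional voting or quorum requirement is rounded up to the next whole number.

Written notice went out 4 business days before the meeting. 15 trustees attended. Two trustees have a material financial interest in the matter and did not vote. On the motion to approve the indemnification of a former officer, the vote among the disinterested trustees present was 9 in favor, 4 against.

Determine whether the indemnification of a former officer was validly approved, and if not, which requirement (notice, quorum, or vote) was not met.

Notice: 4 business days given; 5 required (4 < 5). Not satisfied.
Quorum: 15 present (interested trustees count toward quorum); quorum is 11. Satisfied.
Vote: the indemnification of a former officer requires two-thirds of the disinterested trustees present (15 − 2 = 13). 2/3 of 13 = 8.67, rounded up to 9, so 9 affirmative votes are needed; 9 voted in favor. Satisfied.

Invalid — notice requirement not satisfied.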